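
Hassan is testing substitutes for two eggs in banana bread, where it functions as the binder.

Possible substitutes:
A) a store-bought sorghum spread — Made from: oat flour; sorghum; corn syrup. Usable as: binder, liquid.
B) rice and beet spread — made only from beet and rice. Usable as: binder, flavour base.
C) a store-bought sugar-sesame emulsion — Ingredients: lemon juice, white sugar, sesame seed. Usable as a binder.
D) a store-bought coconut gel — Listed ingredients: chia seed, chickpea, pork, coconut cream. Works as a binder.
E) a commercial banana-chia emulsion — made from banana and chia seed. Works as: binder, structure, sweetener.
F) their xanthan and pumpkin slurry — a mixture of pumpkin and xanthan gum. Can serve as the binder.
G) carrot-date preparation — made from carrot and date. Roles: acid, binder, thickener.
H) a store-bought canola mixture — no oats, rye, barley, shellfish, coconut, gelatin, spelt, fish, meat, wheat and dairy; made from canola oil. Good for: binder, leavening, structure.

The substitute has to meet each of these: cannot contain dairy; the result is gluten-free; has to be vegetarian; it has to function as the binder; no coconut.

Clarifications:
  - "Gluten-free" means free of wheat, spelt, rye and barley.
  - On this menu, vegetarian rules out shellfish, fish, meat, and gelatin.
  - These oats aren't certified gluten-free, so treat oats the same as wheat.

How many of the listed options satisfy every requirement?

A: has oat flour, so not gluten-free — out
B: works as a binder, no coconut, gluten-free — OK
C: only sesame seed, white sugar and lemon juice; none excluded — valid
D: has pork, so not vegetarian; has coconut cream, so not coconut-free — no
E: only chia seed and banana; none excluded — keep
F: nothing on the exclusion list — OK
G: only carrot and date; none excluded — OK
H: works as a binder, vegetarian, no dairy — OK

6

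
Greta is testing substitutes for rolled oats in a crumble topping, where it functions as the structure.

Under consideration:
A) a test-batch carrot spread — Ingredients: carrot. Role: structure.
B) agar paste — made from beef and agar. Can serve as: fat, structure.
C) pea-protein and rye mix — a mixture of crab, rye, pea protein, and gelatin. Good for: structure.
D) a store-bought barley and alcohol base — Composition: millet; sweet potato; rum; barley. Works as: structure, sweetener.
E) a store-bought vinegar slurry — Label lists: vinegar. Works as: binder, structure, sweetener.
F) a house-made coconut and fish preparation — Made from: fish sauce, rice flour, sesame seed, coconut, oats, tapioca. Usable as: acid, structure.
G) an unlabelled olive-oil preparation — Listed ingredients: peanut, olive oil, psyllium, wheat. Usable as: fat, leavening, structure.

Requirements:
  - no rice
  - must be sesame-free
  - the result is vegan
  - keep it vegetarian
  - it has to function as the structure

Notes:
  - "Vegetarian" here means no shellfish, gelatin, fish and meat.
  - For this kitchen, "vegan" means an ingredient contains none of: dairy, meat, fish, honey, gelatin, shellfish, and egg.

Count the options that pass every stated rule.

A: all constraints satisfied — OK
B: has beef, so not vegetarian; has beef, so not vegan — reject
C: has gelatin, so not vegetarian; has gelatin, so not vegan — reject
D: no sesame, no rice — OK
E: all constraints satisfied — valid
F: has fish sauce, so not vegetarian; has fish sauce, so not vegan (and 2 more) — reject
G: no sesame, vegan — valid

4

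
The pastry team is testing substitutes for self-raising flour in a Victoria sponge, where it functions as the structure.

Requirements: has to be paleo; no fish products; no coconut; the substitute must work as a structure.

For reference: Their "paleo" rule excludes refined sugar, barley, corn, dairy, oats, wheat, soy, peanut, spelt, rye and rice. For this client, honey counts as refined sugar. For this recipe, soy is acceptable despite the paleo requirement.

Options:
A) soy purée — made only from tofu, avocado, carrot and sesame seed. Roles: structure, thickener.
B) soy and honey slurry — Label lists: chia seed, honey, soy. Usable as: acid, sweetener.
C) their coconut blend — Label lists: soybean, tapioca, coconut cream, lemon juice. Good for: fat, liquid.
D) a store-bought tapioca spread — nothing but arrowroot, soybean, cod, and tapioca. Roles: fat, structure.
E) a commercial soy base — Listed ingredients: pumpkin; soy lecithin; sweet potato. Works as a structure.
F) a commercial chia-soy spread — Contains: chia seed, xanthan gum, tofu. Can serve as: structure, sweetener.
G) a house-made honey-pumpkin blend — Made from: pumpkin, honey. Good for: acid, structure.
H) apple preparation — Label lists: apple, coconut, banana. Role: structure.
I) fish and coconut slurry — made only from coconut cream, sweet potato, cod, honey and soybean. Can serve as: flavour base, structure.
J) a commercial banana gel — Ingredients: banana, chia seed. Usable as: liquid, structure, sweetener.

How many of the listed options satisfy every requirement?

A: soy is permitted under the paleo carve-out; nothing else excluded — keep
B: not usable as a structure; has honey, so not paleo — out
C: not usable as a structure; has coconut cream, so not coconut-free — no
D: has cod, so not fish-free — reject
E: soy is permitted under the paleo carve-out; nothing else excluded — keep
F: soy is permitted under the paleo carve-out; nothing else excluded — valid
G: has honey, so not paleo — reject
H: has coconut, so not coconut-free — out
I: has honey, so not paleo; has coconut cream, so not coconut-free (and 1 more) — no
J: only banana and chia seed; none excluded — valid

4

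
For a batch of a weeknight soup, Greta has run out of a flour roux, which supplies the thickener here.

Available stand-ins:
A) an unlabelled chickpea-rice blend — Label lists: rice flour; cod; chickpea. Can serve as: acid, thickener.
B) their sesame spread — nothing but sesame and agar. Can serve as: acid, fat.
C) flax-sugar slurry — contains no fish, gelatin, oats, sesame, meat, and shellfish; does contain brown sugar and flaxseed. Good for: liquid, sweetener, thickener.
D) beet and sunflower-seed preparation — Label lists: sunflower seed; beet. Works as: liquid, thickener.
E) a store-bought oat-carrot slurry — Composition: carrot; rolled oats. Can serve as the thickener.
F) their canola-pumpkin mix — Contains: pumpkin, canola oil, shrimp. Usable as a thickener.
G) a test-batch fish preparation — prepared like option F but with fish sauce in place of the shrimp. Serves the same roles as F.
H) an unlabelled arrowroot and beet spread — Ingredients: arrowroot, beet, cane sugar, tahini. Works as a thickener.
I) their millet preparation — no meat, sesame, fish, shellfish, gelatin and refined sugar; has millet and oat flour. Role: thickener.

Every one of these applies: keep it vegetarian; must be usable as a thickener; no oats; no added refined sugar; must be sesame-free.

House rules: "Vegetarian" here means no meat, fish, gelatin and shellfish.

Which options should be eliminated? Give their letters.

A: has cod, so not vegetarian — reject
B: not usable as a thickener; has sesame, so not sesame-free — reject
C: has brown sugar, so not no-added-sugar — no
D: only sunflower seed and beet; none excluded — keep
E: has rolled oats, so not oat-free — reject
F: has shrimp, so not vegetarian — reject
G: has fish sauce, so not vegetarian — no
H: has tahini, so not sesame-free; has cane sugar, so not no-added-sugar — out
I: has oat flour, so not oat-free — no

A, B, C, E, F, G, H, I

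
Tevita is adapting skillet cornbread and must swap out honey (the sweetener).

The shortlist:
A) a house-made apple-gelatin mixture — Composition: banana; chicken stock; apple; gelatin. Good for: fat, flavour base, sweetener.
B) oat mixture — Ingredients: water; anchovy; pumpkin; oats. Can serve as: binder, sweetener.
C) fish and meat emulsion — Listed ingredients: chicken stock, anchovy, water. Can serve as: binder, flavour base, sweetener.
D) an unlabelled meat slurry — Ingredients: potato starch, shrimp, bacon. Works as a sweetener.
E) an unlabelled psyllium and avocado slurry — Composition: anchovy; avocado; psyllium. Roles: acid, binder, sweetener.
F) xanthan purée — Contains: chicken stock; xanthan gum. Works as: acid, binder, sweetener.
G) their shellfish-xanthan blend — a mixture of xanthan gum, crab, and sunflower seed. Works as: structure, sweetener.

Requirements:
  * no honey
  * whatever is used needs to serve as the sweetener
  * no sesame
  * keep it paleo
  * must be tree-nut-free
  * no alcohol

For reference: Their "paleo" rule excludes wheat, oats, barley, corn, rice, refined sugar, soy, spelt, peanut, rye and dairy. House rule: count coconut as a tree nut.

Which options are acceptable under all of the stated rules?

A: works as a sweetener, paleo, no sesame — valid
B: has oats, so not paleo — out
C: only anchovy, chicken stock and water; none excluded — OK
D: only bacon, shrimp and potato starch; none excluded — OK
E: only anchovy, psyllium, and avocado; none excluded — keep
F: works as a sweetener, no alcohol, tree-nut-free — OK
G: every rule checks out — valid

A, C, D, E, F, G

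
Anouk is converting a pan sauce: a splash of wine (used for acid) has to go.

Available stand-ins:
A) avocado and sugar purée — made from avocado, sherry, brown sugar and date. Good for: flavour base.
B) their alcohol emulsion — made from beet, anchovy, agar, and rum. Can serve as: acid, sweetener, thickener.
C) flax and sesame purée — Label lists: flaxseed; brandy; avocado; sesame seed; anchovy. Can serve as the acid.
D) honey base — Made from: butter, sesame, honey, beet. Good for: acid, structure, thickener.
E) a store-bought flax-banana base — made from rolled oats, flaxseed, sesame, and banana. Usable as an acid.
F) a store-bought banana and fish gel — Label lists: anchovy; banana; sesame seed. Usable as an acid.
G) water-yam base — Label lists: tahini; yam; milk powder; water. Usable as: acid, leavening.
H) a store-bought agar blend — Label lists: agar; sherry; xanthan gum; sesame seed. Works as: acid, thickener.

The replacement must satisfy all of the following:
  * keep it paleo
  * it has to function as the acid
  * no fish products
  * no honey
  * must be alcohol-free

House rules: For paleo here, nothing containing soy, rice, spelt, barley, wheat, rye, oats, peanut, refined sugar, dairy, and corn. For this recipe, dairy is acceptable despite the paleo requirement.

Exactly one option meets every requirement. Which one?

A: not usable as an acid; has brown sugar, so not paleo (and 1 more) — reject
B: has anchovy, so not fish-free; has rum, so not alcohol-free — out
C: has anchovy, so not fish-free; has brandy, so not alcohol-free — reject
D: has honey, so not honey-free — out
E: has rolled oats, so not paleo — no
F: has anchovy, so not fish-free — reject
G: dairy is permitted under the paleo carve-out; nothing else excluded — OK
H: has sherry, so not alcohol-free — out

G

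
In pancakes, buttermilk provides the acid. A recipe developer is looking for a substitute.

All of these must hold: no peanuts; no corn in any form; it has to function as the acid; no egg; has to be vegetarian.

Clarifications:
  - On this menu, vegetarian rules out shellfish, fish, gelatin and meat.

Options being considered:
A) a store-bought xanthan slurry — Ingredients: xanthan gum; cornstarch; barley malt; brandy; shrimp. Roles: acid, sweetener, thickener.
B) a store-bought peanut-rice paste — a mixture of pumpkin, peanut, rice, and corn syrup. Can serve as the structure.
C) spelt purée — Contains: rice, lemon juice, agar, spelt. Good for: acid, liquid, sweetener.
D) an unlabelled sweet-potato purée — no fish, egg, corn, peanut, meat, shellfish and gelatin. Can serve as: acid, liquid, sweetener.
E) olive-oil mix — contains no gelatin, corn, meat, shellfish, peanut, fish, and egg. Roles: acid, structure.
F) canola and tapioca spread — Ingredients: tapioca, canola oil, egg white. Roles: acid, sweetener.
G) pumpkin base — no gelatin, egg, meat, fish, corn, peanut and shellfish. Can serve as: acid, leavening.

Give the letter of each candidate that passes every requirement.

C, D, E, G

A: has shrimp, so not vegetarian; has cornstarch, so not corn-free — out
B: not usable as an acid; has corn syrup, so not corn-free (and 1 more) — no
C: rice and spelt etc. — none of it excluded — valid
D: no egg, no peanut — valid
E: nothing on the exclusion list — keep
F: has egg white, so not egg-free — no
G: every rule checks out — valid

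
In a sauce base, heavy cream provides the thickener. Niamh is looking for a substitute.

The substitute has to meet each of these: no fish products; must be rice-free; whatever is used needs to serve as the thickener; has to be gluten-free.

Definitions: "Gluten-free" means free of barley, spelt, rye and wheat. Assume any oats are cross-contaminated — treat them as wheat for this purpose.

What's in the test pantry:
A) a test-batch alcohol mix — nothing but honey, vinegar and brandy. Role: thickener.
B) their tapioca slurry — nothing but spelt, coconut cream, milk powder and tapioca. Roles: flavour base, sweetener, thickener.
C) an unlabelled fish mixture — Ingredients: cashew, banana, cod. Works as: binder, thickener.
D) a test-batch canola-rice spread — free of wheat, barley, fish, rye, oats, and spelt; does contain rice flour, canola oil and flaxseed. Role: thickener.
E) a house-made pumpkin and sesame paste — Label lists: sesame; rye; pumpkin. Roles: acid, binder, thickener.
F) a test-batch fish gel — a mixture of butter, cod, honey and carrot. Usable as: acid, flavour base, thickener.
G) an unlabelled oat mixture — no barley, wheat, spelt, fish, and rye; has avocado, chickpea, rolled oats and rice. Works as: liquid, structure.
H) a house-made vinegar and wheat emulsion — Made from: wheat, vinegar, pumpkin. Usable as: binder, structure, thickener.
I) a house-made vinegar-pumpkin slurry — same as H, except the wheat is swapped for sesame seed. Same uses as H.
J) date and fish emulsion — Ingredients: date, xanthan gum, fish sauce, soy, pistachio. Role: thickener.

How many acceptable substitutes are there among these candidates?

A: works as a thickener, gluten-free, no fish — valid
B: has spelt, so not gluten-free — out
C: has cod, so not fish-free — out
D: has rice flour, so not rice-free — reject
E: has rye, so not gluten-free — out
F: has cod, so not fish-free — reject
G: not usable as a thickener; has rolled oats, so not gluten-free (and 1 more) — reject
H: has wheat, so not gluten-free — no
I: every rule checks out — valid
J: has fish sauce, so not fish-free — reject

2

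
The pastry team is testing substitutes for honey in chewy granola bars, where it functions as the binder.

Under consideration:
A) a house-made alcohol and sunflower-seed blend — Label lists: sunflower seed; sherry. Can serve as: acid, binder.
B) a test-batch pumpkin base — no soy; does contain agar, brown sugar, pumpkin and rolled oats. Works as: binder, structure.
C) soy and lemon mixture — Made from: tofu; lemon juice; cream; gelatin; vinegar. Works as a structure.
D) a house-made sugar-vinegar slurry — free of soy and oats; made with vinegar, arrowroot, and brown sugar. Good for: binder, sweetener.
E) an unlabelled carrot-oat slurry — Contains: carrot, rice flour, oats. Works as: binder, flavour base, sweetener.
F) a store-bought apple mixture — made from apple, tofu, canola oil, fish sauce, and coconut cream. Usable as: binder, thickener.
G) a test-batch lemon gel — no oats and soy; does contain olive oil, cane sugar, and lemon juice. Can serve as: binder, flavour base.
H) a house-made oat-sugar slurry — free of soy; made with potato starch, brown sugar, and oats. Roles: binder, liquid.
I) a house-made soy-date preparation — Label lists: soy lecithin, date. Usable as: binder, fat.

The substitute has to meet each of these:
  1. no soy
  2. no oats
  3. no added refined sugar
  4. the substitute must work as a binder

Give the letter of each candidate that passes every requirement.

A: nothing on the exclusion list — keep
B: has rolled oats, so not oat-free; has brown sugar, so not no-added-sugar — reject
C: not usable as a binder; has tofu, so not soy-free — no
D: has brown sugar, so not no-added-sugar — no
E: has oats, so not oat-free — reject
F: has tofu, so not soy-free — no
G: has cane sugar, so not no-added-sugar — no
H: has oats, so not oat-free; has brown sugar, so not no-added-sugar — reject
I: has soy lecithin, so not soy-free — no

A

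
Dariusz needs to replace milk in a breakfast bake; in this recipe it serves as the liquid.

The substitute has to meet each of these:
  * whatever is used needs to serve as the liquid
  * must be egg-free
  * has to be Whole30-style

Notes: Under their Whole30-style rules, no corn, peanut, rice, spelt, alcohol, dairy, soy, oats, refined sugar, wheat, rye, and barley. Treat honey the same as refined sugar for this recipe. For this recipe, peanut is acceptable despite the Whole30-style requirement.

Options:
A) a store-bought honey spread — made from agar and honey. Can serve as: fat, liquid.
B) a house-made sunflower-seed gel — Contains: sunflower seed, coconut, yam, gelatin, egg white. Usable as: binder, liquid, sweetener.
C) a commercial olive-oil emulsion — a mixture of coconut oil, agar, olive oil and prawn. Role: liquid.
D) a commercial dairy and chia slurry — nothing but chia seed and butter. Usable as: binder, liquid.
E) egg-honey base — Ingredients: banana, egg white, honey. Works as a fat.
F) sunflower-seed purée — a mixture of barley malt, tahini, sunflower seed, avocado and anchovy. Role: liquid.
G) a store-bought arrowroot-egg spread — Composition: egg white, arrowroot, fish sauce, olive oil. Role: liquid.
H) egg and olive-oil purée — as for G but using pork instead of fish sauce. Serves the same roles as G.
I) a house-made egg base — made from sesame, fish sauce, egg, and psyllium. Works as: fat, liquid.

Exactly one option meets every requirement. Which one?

A: has honey, so not Whole30-style — no
B: has egg white, so not egg-free — no
C: works as a liquid, Whole30-style, no egg — keep
D: has butter, so not Whole30-style — reject
E: not usable as a liquid; has honey, so not Whole30-style (and 1 more) — out
F: has barley malt, so not Whole30-style — no
G: has egg white, so not egg-free — reject
H: has egg white, so not egg-free — reject
I: has egg, so not egg-free — no

C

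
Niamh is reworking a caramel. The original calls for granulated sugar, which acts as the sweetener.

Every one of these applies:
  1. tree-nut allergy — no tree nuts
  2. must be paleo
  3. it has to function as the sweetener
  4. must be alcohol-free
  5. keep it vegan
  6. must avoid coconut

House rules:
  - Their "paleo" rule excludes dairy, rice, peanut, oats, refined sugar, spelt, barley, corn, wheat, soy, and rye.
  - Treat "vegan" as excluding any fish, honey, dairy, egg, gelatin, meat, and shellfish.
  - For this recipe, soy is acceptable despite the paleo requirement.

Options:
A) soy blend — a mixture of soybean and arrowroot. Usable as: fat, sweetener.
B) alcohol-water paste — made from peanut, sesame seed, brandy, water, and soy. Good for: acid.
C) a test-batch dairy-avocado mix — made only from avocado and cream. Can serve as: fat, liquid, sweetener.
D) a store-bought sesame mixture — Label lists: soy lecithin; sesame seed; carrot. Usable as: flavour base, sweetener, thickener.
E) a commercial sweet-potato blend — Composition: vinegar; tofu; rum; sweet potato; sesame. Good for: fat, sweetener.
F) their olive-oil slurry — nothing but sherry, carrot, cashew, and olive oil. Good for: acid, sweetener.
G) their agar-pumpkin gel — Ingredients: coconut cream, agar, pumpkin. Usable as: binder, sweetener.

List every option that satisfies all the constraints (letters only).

A, D

A: soy is permitted under the paleo carve-out; nothing else excluded — keep
B: not usable as a sweetener; has peanut, so not paleo (and 1 more) — out
C: has cream, so not paleo; has cream, so not vegan — reject
D: soy is permitted under the paleo carve-out; nothing else excluded — keep
E: has rum, so not alcohol-free — reject
F: has sherry, so not alcohol-free; has cashew, so not tree-nut-free — out
G: has coconut cream, so not coconut-free — out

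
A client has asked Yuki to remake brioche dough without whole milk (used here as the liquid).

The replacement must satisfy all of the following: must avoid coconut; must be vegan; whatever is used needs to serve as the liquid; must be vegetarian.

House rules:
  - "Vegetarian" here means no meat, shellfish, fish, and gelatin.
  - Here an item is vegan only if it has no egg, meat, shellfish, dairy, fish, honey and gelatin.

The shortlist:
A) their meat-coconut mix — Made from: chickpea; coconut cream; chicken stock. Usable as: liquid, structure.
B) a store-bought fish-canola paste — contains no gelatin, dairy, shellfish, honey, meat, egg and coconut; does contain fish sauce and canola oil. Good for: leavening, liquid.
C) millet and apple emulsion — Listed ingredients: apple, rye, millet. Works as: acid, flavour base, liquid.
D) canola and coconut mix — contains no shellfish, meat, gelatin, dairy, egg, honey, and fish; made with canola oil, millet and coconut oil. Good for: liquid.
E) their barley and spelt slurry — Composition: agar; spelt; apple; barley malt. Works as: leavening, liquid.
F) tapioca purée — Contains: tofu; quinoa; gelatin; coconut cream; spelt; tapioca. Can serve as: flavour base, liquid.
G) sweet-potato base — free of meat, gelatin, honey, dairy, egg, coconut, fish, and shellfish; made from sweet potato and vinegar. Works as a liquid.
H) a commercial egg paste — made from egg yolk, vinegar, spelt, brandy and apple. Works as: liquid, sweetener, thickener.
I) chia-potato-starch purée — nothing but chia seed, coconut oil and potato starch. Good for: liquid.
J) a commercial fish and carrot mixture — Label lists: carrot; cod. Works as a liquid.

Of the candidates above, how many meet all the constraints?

A: has chicken stock, so not vegetarian; has chicken stock, so not vegan (and 1 more) — reject
B: has fish sauce, so not vegetarian; has fish sauce, so not vegan — out
C: only rye, millet, and apple; none excluded — OK
D: has coconut oil, so not coconut-free — reject
E: barley malt and spelt etc. — none of it excluded — OK
F: has gelatin, so not vegetarian; has gelatin, so not vegan (and 1 more) — reject
G: works as a liquid, no coconut, vegan — valid
H: has egg yolk, so not vegan — out
I: has coconut oil, so not coconut-free — out
J: has cod, so not vegetarian; has cod, so not vegan — no

3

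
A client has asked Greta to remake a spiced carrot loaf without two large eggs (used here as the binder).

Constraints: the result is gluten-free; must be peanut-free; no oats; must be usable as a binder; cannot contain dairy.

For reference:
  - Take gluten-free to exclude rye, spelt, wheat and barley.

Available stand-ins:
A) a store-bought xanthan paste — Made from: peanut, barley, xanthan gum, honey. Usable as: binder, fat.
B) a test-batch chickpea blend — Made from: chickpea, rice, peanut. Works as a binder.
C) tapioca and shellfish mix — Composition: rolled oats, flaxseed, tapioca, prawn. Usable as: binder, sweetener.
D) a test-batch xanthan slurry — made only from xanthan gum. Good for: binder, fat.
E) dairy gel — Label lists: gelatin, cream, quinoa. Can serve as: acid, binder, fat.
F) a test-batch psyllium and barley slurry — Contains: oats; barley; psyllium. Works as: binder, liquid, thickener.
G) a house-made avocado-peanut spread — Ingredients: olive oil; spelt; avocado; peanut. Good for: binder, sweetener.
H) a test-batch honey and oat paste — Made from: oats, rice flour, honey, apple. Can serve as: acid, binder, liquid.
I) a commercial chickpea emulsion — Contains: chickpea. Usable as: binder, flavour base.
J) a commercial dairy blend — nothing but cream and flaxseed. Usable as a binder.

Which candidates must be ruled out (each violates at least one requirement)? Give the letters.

A: has barley, so not gluten-free; has peanut, so not peanut-free — reject
B: has peanut, so not peanut-free — out
C: has rolled oats, so not oat-free — no
D: no dairy, no oats — keep
E: has cream, so not dairy-free — out
F: has barley, so not gluten-free; has oats, so not oat-free — no
G: has spelt, so not gluten-free; has peanut, so not peanut-free — out
H: has oats, so not oat-free — out
I: nothing on the exclusion list — OK
J: has cream, so not dairy-free — reject

A, B, C, E, F, G, H, J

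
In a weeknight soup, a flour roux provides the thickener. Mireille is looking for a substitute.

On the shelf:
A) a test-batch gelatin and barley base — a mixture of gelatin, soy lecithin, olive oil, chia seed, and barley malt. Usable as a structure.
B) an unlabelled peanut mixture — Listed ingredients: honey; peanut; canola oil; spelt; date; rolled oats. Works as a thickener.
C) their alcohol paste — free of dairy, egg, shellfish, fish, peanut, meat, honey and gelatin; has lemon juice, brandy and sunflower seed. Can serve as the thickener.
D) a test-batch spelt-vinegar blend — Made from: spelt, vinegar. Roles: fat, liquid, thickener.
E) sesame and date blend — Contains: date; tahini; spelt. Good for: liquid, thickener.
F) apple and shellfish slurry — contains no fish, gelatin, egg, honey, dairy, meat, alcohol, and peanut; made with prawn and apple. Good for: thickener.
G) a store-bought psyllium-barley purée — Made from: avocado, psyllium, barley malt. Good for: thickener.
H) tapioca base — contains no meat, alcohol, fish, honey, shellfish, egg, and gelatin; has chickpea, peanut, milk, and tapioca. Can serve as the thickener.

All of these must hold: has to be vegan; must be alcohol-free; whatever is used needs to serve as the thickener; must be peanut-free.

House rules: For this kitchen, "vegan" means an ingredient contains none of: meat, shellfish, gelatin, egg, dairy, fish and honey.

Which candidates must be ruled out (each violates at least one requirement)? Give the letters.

A: not usable as a thickener; has gelatin, so not vegan — reject
B: has honey, so not vegan; has peanut, so not peanut-free — no
C: has brandy, so not alcohol-free — no
D: vegan, no peanut — valid
E: only tahini, spelt, and date; none excluded — valid
F: has prawn, so not vegan — out
G: no peanut, vegan — keep
H: has milk, so not vegan; has peanut, so not peanut-free — no

A, B, C, F, H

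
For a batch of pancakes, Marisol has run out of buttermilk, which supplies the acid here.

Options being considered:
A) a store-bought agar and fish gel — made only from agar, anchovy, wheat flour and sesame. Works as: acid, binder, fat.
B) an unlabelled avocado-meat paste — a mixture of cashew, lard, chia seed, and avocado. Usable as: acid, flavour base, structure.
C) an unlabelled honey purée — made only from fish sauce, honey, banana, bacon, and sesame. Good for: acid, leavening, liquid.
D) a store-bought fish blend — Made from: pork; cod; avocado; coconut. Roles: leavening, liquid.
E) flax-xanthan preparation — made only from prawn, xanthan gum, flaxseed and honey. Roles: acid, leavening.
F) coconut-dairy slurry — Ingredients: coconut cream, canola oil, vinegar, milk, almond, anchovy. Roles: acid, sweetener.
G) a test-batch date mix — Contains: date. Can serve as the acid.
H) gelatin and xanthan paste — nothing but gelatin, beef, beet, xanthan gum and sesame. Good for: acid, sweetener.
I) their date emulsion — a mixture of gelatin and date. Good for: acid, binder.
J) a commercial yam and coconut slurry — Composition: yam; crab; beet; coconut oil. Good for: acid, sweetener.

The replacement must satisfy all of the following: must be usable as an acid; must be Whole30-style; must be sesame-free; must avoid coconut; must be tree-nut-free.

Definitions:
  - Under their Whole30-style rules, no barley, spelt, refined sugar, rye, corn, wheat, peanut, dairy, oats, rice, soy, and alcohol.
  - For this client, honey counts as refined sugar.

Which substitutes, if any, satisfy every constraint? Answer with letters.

G, I

A: has wheat flour, so not Whole30-style; has sesame, so not sesame-free — no
B: has cashew, so not tree-nut-free — out
C: has honey, so not Whole30-style; has sesame, so not sesame-free — out
D: not usable as an acid; has coconut, so not coconut-free — reject
E: has honey, so not Whole30-style — out
F: has milk, so not Whole30-style; has almond, so not tree-nut-free (and 1 more) — reject
G: only date; none excluded — OK
H: has sesame, so not sesame-free — out
I: Whole30-style, no coconut — valid
J: has coconut oil, so not coconut-free — out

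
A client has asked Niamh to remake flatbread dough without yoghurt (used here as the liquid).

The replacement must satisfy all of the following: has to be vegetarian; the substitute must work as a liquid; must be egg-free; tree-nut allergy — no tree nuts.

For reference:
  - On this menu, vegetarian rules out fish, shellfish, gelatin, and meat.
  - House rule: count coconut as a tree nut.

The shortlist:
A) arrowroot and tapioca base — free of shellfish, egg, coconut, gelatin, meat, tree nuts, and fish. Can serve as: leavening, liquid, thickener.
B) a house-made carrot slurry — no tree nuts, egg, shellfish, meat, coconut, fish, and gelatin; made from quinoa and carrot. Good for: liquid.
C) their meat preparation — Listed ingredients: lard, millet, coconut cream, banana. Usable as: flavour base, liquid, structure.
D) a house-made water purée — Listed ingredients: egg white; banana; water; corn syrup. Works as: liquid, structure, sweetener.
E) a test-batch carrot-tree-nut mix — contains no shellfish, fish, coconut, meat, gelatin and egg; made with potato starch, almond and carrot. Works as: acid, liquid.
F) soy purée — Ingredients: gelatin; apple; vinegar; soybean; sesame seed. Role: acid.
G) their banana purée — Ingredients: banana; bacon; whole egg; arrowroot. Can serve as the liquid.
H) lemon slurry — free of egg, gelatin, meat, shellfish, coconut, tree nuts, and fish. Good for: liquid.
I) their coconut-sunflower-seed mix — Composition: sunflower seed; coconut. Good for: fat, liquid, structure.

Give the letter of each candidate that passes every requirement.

A, B, H

A: vegetarian, tree-nut-free — keep
B: works as a liquid, tree-nut-free, no egg — OK
C: has lard, so not vegetarian; has coconut cream, so not tree-nut-free — out
D: has egg white, so not egg-free — no
E: has almond, so not tree-nut-free — no
F: not usable as a liquid; has gelatin, so not vegetarian — reject
G: has bacon, so not vegetarian; has whole egg, so not egg-free — reject
H: works as a liquid, vegetarian, no egg — valid
I: has coconut, so not tree-nut-free — reject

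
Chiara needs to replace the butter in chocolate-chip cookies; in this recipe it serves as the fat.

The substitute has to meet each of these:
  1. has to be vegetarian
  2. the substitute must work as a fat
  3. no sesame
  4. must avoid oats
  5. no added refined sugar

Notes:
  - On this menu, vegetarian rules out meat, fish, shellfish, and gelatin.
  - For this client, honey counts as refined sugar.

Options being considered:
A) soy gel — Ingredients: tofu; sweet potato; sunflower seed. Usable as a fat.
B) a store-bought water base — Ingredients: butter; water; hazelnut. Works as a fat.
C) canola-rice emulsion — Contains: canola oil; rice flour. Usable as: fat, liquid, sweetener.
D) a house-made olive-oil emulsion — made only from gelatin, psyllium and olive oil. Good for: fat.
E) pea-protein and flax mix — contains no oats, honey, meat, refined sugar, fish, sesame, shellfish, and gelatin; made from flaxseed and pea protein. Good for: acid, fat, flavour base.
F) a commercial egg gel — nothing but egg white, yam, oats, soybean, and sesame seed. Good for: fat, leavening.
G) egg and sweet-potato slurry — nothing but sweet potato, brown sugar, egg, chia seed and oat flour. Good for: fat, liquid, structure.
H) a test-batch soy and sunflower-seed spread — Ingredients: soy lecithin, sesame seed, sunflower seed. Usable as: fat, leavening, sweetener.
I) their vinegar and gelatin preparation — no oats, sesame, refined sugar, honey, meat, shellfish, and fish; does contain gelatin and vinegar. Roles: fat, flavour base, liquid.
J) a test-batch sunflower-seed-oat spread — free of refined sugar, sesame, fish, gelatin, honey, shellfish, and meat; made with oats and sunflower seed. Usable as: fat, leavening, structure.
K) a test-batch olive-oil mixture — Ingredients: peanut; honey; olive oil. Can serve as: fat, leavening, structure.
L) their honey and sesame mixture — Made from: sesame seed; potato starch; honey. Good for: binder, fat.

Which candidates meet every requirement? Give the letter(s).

A: all constraints satisfied — keep
B: no oats, vegetarian — keep
C: only rice flour and canola oil; none excluded — keep
D: has gelatin, so not vegetarian — no
E: works as a fat, no sesame, no-added-sugar — valid
F: has oats, so not oat-free; has sesame seed, so not sesame-free — out
G: has oat flour, so not oat-free; has brown sugar, so not no-added-sugar — reject
H: has sesame seed, so not sesame-free — out
I: has gelatin, so not vegetarian — out
J: has oats, so not oat-free — reject
K: has honey, so not no-added-sugar — reject
L: has honey, so not no-added-sugar; has sesame seed, so not sesame-free — no

A, B, C, E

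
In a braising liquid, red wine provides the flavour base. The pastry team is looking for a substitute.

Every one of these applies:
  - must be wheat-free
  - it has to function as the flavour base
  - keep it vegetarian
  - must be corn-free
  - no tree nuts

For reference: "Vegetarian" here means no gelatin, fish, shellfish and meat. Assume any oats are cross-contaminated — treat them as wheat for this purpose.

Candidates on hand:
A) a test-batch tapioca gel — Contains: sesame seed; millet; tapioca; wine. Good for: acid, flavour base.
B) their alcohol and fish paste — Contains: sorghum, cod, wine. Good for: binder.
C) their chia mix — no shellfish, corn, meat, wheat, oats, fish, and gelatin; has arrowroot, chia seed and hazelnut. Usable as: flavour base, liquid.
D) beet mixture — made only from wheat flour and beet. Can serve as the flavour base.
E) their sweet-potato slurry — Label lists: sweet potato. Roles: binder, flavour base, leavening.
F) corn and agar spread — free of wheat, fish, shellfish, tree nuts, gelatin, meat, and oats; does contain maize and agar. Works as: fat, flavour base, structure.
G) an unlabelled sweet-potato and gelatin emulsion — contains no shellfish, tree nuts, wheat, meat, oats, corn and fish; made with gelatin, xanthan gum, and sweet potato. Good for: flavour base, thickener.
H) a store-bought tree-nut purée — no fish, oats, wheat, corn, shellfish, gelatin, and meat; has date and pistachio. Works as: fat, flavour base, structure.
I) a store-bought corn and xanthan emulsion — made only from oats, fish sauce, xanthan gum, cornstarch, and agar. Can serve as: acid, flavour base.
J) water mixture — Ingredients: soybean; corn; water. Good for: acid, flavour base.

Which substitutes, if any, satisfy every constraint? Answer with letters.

A: all constraints satisfied — valid
B: not usable as a flavour base; has cod, so not vegetarian — reject
C: has hazelnut, so not tree-nut-free — no
D: has wheat flour, so not wheat-free — out
E: all constraints satisfied — OK
F: has maize, so not corn-free — out
G: has gelatin, so not vegetarian — no
H: has pistachio, so not tree-nut-free — no
I: has fish sauce, so not vegetarian; has oats, so not wheat-free (and 1 more) — reject
J: has corn, so not corn-free — no

A, E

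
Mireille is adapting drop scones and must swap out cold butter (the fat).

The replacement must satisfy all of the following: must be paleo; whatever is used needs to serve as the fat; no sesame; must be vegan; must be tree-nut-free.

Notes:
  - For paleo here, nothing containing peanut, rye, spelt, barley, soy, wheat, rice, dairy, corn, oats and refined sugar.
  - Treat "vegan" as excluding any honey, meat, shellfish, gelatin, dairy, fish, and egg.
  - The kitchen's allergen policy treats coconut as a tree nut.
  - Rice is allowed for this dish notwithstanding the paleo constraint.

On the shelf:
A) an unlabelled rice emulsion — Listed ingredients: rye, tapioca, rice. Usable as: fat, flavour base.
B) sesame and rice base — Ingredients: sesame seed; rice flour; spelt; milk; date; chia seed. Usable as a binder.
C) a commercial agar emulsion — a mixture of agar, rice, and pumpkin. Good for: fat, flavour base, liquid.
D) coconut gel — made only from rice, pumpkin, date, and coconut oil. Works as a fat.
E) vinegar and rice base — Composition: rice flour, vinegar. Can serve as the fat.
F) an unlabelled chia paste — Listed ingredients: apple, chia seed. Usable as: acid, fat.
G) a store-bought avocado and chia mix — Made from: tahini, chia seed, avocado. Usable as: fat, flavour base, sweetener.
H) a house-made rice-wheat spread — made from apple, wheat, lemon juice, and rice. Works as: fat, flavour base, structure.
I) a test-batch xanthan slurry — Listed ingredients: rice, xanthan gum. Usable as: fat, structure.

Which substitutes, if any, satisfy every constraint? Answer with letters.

C, E, F, I

A: has rye, so not paleo — out
B: not usable as a fat; has milk, so not paleo (and 2 more) — out
C: rice is permitted under the paleo carve-out; nothing else excluded — valid
D: has coconut oil, so not tree-nut-free — no
E: rice is permitted under the paleo carve-out; nothing else excluded — keep
F: only chia seed and apple; none excluded — keep
G: has tahini, so not sesame-free — reject
H: has wheat, so not paleo — no
I: rice is permitted under the paleo carve-out; nothing else excluded — keep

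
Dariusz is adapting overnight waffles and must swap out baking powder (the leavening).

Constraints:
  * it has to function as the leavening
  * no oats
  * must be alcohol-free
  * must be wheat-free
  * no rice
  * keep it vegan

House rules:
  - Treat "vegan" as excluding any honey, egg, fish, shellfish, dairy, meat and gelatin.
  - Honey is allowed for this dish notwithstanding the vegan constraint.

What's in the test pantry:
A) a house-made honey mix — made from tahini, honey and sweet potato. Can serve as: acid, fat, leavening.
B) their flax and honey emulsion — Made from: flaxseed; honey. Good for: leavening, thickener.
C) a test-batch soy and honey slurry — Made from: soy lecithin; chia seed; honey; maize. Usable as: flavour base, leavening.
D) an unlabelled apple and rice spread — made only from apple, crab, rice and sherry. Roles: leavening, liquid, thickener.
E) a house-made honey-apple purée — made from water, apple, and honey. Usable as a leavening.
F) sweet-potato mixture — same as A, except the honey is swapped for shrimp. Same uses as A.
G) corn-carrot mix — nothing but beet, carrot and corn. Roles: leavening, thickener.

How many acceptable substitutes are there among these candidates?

A: honey is permitted under the vegan carve-out; nothing else excluded — keep
B: honey is permitted under the vegan carve-out; nothing else excluded — OK
C: honey is permitted under the vegan carve-out; nothing else excluded — keep
D: has crab, so not vegan; has rice, so not rice-free (and 1 more) — no
E: honey is permitted under the vegan carve-out; nothing else excluded — valid
F: has shrimp, so not vegan — reject
G: vegan, no oats — valid

5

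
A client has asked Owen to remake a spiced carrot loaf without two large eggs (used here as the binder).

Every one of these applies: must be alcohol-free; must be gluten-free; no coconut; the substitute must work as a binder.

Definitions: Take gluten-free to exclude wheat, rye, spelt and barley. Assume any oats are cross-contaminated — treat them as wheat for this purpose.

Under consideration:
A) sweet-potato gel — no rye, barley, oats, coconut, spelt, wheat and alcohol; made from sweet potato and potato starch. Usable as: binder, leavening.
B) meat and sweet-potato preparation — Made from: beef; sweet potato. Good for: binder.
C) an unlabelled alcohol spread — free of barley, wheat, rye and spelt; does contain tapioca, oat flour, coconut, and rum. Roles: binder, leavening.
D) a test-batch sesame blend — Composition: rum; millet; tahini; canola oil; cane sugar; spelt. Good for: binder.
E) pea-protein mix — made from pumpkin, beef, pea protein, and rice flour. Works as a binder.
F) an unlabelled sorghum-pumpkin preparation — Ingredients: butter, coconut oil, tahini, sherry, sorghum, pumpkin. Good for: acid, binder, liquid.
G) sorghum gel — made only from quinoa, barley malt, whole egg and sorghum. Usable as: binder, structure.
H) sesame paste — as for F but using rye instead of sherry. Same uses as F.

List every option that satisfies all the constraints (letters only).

A: gluten-free, no alcohol — OK
B: every rule checks out — OK
C: has oat flour, so not gluten-free; has rum, so not alcohol-free (and 1 more) — out
D: has spelt, so not gluten-free; has rum, so not alcohol-free — no
E: beef and rice flour etc. — none of it excluded — OK
F: has sherry, so not alcohol-free; has coconut oil, so not coconut-free — no
G: has barley malt, so not gluten-free — out
H: has rye, so not gluten-free; has coconut oil, so not coconut-free — reject

A, B, E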